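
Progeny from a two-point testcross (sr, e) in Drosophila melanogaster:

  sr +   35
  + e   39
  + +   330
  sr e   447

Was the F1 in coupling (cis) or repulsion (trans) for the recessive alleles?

cis

The two most frequent classes are + + (330) and sr e (447); these are the parental (non-recombinant) types.
So the F1 carried + + on one chromosome and sr e on the other — the recessive alleles are on the same chromosome (cis / coupling).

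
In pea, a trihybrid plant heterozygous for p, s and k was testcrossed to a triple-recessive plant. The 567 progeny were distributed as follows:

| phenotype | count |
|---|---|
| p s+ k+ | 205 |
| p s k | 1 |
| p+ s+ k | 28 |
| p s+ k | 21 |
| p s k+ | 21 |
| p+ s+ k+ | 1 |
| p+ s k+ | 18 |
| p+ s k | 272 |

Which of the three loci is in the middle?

The two most frequent reciprocal classes, p s+ k+ and p+ s k, are the parental types, so the F1 was p s+ k+ / p+ s k.
The two rarest classes, p+ s+ k+ and p s k, are the double crossovers. Comparing them with the parentals, only the p allele has switched, so p is the middle locus and the order is s – p – k.

p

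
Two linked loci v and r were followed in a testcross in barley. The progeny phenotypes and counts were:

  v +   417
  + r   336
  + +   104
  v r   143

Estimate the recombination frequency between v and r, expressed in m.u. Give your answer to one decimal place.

24.7 m.u.

The two most frequent classes, + r (336) and v + (417), are the parental types, so the F1 was + r / v +.
The recombinant classes are + + and v r: 104 + 143 = 247.
Recombination frequency = 247/1000 = 0.2470 ≈ 24.7%, i.e. 24.7 m.u.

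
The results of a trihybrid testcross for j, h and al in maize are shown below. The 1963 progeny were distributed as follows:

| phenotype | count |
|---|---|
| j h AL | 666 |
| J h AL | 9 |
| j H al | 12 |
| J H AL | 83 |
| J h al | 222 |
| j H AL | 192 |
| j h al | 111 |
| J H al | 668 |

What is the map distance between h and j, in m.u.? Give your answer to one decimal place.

The two most frequent reciprocal classes, j h AL and J H al, are the parental types, so the F1 was j h AL / J H al.
The two rarest classes, J h AL and j H al, are the double crossovers. Comparing them with the parentals, only the j allele has switched, so j is the middle locus and the order is al – j – h.
Crossovers in the j–h interval produce the single-crossover classes j H AL and J h al (192 + 222 = 414) plus the double crossovers (21).
RF(j–h) = (414 + 21) / 1963 = 435/1963 = 0.2216 → 22.2 m.u.

22.2 m.u.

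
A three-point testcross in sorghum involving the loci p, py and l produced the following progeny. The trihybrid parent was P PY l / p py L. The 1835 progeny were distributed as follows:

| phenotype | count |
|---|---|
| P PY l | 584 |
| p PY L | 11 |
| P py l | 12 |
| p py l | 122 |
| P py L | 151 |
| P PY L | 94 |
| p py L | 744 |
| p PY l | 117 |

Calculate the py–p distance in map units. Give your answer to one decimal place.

15.9 map units

The two rarest classes, P py l and p PY L, are the double crossovers. Comparing them with the parentals, only the py allele has switched, so py is the middle locus and the order is p – py – l.
Crossovers in the p–py interval produce the single-crossover classes p PY l and P py L (117 + 151 = 268) plus the double crossovers (23).
RF(p–py) = (268 + 23) / 1835 = 291/1835 = 0.1586 → 15.9 map units.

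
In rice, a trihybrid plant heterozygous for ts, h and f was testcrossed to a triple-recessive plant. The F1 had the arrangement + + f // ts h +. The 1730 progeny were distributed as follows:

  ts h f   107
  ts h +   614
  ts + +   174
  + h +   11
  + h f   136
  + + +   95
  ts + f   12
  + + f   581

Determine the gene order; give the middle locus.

The two rarest classes, ts + f and + h +, are the double crossovers. Comparing them with the parentals, only the ts allele has switched, so ts is the middle locus and the order is h – ts – f.

ts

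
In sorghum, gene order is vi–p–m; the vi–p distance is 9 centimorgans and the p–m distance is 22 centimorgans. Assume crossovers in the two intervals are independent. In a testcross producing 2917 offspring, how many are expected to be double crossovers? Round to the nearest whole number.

Map distances give recombination frequencies of 0.090 and 0.220 for the two intervals.
With no interference, expected double-crossover frequency = 0.090 × 0.220 = 0.01980.
Expected number = 0.01980 × 2917 = 57.76 ≈ 58.

58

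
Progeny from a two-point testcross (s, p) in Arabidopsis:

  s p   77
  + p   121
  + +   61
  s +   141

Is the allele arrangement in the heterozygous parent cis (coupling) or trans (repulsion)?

trans

The two most frequent classes are + p (121) and s + (141); these are the parental (non-recombinant) types.
So the F1 carried + p on one chromosome and s + on the other — the recessive alleles are on opposite chromosomes (trans / repulsion).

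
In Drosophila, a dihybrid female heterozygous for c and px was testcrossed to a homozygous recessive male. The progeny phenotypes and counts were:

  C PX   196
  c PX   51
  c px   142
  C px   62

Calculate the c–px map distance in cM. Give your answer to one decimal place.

The two most frequent classes, C PX (196) and c px (142), are the parental types, so the F1 was C PX / c px.
The recombinant classes are C px and c PX: 62 + 51 = 113.
Recombination frequency = 113/451 = 0.2506 ≈ 25.1%, i.e. 25.1 cM.

25.1 cM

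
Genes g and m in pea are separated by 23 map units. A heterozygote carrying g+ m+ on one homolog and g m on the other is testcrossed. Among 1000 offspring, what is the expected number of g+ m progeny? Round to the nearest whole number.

115

A map distance of 23 map units corresponds to a recombination frequency of 0.230.
The F1 is g+ m+ / g m, so g+ m is a recombinant gamete class with expected frequency r/2 = 0.230/2 = 0.1150.
Expected number = 0.1150 × 1000 = 115.00 ≈ 115.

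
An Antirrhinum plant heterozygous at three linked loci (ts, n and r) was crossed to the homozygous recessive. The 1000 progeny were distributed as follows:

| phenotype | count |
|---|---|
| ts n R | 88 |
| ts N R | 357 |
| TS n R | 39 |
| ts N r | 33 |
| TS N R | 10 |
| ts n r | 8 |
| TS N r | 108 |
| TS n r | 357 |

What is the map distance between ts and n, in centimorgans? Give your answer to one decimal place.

21.4 centimorgans

The two most frequent reciprocal classes, TS n r and ts N R, are the parental types, so the F1 was TS n r / ts N R.
The two rarest classes, ts n r and TS N R, are the double crossovers. Comparing them with the parentals, only the ts allele has switched, so ts is the middle locus and the order is r – ts – n.
Crossovers in the ts–n interval produce the single-crossover classes TS N r and ts n R (108 + 88 = 196) plus the double crossovers (18).
RF(ts–n) = (196 + 18) / 1000 = 214/1000 = 0.2140 → 21.4 centimorgans.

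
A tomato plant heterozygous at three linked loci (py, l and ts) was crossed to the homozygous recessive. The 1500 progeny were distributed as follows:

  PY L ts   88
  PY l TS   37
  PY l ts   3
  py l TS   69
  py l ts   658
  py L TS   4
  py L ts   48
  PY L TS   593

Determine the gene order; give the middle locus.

py

The two most frequent reciprocal classes, py l ts and PY L TS, are the parental types, so the F1 was py l ts / PY L TS.
The two rarest classes, PY l ts and py L TS, are the double crossovers. Comparing them with the parentals, only the py allele has switched, so py is the middle locus and the order is l – py – ts.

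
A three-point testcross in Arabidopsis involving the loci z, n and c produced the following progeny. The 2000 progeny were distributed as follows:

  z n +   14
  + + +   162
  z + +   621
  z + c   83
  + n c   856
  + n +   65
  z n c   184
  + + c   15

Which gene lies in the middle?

The two most frequent reciprocal classes, + n c and z + +, are the parental types, so the F1 was + n c / z + +.
The two rarest classes, + + c and z n +, are the double crossovers. Comparing them with the parentals, only the n allele has switched, so n is the middle locus and the order is c – n – z.

n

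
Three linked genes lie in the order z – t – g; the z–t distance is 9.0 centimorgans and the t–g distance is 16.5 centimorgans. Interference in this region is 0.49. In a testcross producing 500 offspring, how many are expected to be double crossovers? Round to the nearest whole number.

Map distances give recombination frequencies of 0.090 and 0.165 for the two intervals.
With interference 0.49 (so coincidence = 0.51), expected double-crossover frequency = 0.090 × 0.165 × 0.51 = 0.00757.
Expected number = 0.00757 × 500 = 3.79 ≈ 4.

4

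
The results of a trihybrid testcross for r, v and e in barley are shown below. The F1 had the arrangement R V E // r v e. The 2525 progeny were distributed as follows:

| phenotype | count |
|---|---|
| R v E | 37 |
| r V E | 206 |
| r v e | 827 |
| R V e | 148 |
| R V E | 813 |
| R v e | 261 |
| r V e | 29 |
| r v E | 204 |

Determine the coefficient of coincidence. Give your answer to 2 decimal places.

The two rarest classes, R v E and r V e, are the double crossovers. Comparing them with the parentals, only the v allele has switched, so v is the middle locus and the order is e – v – r.
e–v: (352 + 66)/2525 = 0.1655; v–r: (467 + 66)/2525 = 0.2111.
Expected DCO frequency = 0.1655 × 0.2111 ≈ 0.03494; observed = 66/2525 ≈ 0.02614.
Coefficient of coincidence = 0.02614/0.03494 ≈ 0.75.

0.75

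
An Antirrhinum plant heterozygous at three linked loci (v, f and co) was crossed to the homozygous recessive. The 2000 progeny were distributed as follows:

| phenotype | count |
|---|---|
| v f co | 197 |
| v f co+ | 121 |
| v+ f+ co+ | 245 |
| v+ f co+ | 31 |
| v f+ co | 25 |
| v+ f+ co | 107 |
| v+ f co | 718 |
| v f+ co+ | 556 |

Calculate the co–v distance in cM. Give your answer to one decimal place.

The two most frequent reciprocal classes, v+ f co and v f+ co+, are the parental types, so the F1 was v+ f co / v f+ co+.
The two rarest classes, v+ f co+ and v f+ co, are the double crossovers. Comparing them with the parentals, only the co allele has switched, so co is the middle locus and the order is f – co – v.
Crossovers in the co–v interval produce the single-crossover classes v f co and v+ f+ co+ (197 + 245 = 442) plus the double crossovers (56).
RF(co–v) = (442 + 56) / 2000 = 498/2000 = 0.2490 → 24.9 cM.

24.9 cM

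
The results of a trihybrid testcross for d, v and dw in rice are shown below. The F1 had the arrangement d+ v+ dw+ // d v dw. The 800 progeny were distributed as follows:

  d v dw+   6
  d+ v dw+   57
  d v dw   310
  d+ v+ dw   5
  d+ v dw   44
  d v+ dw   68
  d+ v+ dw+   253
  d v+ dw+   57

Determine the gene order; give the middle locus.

The two rarest classes, d+ v+ dw and d v dw+, are the double crossovers. Comparing them with the parentals, only the dw allele has switched, so dw is the middle locus and the order is v – dw – d.

dw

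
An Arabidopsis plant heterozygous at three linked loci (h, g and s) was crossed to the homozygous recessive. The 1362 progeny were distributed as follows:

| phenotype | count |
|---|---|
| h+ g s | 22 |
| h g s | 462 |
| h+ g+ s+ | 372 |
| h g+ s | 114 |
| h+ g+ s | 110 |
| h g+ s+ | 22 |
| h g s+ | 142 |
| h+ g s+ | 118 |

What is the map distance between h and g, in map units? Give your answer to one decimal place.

20.3 map units

The two most frequent reciprocal classes, h g s and h+ g+ s+, are the parental types, so the F1 was h g s / h+ g+ s+.
The two rarest classes, h+ g s and h g+ s+, are the double crossovers. Comparing them with the parentals, only the h allele has switched, so h is the middle locus and the order is g – h – s.
Crossovers in the g–h interval produce the single-crossover classes h g+ s and h+ g s+ (114 + 118 = 232) plus the double crossovers (44).
RF(g–h) = (232 + 44) / 1362 = 276/1362 = 0.2026 → 20.3 map units.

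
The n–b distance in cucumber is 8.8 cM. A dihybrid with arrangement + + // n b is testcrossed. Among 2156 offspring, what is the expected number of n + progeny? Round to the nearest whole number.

95

A map distance of 8.8 cM corresponds to a recombination frequency of 0.088.
The F1 is + + / n b, so n + is a recombinant gamete class with expected frequency r/2 = 0.088/2 = 0.0440.
Expected number = 0.0440 × 2156 = 94.86 ≈ 95.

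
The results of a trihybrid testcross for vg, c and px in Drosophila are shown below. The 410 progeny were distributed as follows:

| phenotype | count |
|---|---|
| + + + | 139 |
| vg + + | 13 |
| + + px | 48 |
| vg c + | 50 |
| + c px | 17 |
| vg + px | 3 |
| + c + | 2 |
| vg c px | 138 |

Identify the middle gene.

c

The two most frequent reciprocal classes, + + + and vg c px, are the parental types, so the F1 was + + + / vg c px.
The two rarest classes, + c + and vg + px, are the double crossovers. Comparing them with the parentals, only the c allele has switched, so c is the middle locus and the order is vg – c – px.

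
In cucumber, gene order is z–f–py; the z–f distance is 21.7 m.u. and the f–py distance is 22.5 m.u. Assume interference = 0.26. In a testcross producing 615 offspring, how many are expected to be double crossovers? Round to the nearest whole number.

Map distances give recombination frequencies of 0.217 and 0.225 for the two intervals.
With interference 0.26 (so coincidence = 0.74), expected double-crossover frequency = 0.217 × 0.225 × 0.74 = 0.03613.
Expected number = 0.03613 × 615 = 22.22 ≈ 22.

22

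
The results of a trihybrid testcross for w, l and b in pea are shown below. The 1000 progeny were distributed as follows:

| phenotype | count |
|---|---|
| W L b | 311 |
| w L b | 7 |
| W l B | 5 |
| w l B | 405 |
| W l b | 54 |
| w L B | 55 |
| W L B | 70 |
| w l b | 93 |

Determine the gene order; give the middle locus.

w

The two most frequent reciprocal classes, w l B and W L b, are the parental types, so the F1 was w l B / W L b.
The two rarest classes, W l B and w L b, are the double crossovers. Comparing them with the parentals, only the w allele has switched, so w is the middle locus and the order is b – w – l.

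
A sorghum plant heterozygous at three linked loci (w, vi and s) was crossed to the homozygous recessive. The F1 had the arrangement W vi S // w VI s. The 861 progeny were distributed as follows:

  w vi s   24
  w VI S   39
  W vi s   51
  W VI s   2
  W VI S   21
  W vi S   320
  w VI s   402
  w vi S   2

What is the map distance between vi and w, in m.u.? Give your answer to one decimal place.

5.7 m.u.

The two rarest classes, w vi S and W VI s, are the double crossovers. Comparing them with the parentals, only the w allele has switched, so w is the middle locus and the order is vi – w – s.
Crossovers in the vi–w interval produce the single-crossover classes W VI S and w vi s (21 + 24 = 45) plus the double crossovers (4).
RF(vi–w) = (45 + 4) / 861 = 49/861 = 0.0569 → 5.7 m.u.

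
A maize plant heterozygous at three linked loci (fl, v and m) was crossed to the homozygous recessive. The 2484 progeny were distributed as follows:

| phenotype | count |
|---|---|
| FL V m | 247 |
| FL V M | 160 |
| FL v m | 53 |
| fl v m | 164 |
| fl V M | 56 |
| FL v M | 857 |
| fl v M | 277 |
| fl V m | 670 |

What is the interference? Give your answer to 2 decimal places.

0.01

The two most frequent reciprocal classes, fl V m and FL v M, are the parental types, so the F1 was fl V m / FL v M.
The two rarest classes, fl V M and FL v m, are the double crossovers. Comparing them with the parentals, only the m allele has switched, so m is the middle locus and the order is v – m – fl.
v–m: (324 + 109)/2484 = 0.1743; m–fl: (524 + 109)/2484 = 0.2548.
Expected DCO frequency = 0.1743 × 0.2548 ≈ 0.04441; observed = 109/2484 ≈ 0.04388.
Coefficient of coincidence = 0.04388/0.04441 ≈ 0.99; interference = 1 − 0.99 = 0.01.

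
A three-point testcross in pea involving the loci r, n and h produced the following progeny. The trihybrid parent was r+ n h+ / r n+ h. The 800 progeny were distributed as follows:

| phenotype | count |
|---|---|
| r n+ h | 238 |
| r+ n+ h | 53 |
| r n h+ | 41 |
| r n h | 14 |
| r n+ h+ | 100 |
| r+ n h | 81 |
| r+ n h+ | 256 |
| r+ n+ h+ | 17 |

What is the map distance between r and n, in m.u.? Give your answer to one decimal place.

The two rarest classes, r+ n+ h+ and r n h, are the double crossovers. Comparing them with the parentals, only the n allele has switched, so n is the middle locus and the order is r – n – h.
Crossovers in the r–n interval produce the single-crossover classes r n h+ and r+ n+ h (41 + 53 = 94) plus the double crossovers (31).
RF(r–n) = (94 + 31) / 800 = 125/800 = 0.1562 → 15.6 m.u.

15.6 m.u.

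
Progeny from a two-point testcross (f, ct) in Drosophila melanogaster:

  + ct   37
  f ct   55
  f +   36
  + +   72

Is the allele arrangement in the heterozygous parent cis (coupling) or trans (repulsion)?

cis

The two most frequent classes are + + (72) and f ct (55); these are the parental (non-recombinant) types.
So the F1 carried + + on one chromosome and f ct on the other — the recessive alleles are on the same chromosome (cis / coupling).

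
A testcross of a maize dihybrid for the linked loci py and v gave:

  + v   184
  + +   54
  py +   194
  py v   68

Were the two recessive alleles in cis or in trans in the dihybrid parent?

trans

The two most frequent classes are + v (184) and py + (194); these are the parental (non-recombinant) types.
So the F1 carried + v on one chromosome and py + on the other — the recessive alleles are on opposite chromosomes (trans / repulsion).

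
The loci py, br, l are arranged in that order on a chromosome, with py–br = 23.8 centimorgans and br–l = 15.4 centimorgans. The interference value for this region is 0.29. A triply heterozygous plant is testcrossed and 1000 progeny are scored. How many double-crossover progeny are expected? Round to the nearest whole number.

26

Map distances give recombination frequencies of 0.238 and 0.154 for the two intervals.
With interference 0.29 (so coincidence = 0.71), expected double-crossover frequency = 0.238 × 0.154 × 0.71 = 0.02602.
Expected number = 0.02602 × 1000 = 26.02 ≈ 26.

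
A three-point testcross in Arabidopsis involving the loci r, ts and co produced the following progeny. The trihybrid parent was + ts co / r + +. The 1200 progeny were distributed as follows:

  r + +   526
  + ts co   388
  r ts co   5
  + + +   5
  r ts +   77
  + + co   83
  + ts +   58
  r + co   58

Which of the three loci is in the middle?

r

The two rarest classes, r ts co and + + +, are the double crossovers. Comparing them with the parentals, only the r allele has switched, so r is the middle locus and the order is ts – r – co.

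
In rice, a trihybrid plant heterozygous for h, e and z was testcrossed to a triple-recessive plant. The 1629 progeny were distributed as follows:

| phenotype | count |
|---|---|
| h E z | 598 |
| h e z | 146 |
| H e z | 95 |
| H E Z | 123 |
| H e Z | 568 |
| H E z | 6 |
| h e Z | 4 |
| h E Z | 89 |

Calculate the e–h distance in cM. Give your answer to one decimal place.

The two most frequent reciprocal classes, H e Z and h E z, are the parental types, so the F1 was H e Z / h E z.
The two rarest classes, h e Z and H E z, are the double crossovers. Comparing them with the parentals, only the h allele has switched, so h is the middle locus and the order is z – h – e.
Crossovers in the h–e interval produce the single-crossover classes H E Z and h e z (123 + 146 = 269) plus the double crossovers (10).
RF(h–e) = (269 + 10) / 1629 = 279/1629 = 0.1713 → 17.1 cM.

17.1 cM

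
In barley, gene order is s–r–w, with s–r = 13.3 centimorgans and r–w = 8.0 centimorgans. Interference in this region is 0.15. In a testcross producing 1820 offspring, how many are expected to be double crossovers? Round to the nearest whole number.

16

Map distances give recombination frequencies of 0.133 and 0.080 for the two intervals.
With interference 0.15 (so coincidence = 0.85), expected double-crossover frequency = 0.133 × 0.080 × 0.85 = 0.00904.
Expected number = 0.00904 × 1820 = 16.46 ≈ 16.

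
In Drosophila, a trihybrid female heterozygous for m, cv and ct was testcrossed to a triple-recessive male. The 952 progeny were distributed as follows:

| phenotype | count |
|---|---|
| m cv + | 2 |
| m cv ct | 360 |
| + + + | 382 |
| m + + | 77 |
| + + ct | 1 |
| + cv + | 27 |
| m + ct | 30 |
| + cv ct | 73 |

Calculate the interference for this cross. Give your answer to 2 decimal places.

0.69

The two most frequent reciprocal classes, + + + and m cv ct, are the parental types, so the F1 was + + + / m cv ct.
The two rarest classes, + + ct and m cv +, are the double crossovers. Comparing them with the parentals, only the ct allele has switched, so ct is the middle locus and the order is m – ct – cv.
m–ct: (150 + 3)/952 = 0.1607; ct–cv: (57 + 3)/952 = 0.0630.
Expected DCO frequency = 0.1607 × 0.0630 ≈ 0.01012; observed = 3/952 ≈ 0.00315.
Coefficient of coincidence = 0.00315/0.01012 ≈ 0.31; interference = 1 − 0.31 = 0.69.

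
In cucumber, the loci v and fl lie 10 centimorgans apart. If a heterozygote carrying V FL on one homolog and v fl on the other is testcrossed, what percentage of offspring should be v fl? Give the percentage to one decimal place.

45.0%

A map distance of 10 centimorgans corresponds to a recombination frequency of 0.100.
The F1 is V FL / v fl, so v fl is a parental gamete class with expected frequency (1 − r)/2 = 0.900/2 = 0.4500.
That is 0.4500 = 45.0% of the progeny.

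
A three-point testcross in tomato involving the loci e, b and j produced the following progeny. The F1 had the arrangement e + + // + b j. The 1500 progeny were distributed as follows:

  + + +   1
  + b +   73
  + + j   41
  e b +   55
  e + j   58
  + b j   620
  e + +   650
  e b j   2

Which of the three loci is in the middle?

e

The two rarest classes, + + + and e b j, are the double crossovers. Comparing them with the parentals, only the e allele has switched, so e is the middle locus and the order is j – e – b.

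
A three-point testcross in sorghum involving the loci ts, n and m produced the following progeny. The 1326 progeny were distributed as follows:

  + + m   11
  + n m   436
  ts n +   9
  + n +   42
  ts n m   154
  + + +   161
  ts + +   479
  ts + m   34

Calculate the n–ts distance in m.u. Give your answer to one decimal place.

The two most frequent reciprocal classes, + n m and ts + +, are the parental types, so the F1 was + n m / ts + +.
The two rarest classes, + + m and ts n +, are the double crossovers. Comparing them with the parentals, only the n allele has switched, so n is the middle locus and the order is ts – n – m.
Crossovers in the ts–n interval produce the single-crossover classes ts n m and + + + (154 + 161 = 315) plus the double crossovers (20).
RF(ts–n) = (315 + 20) / 1326 = 335/1326 = 0.2526 → 25.3 m.u.

25.3 m.u.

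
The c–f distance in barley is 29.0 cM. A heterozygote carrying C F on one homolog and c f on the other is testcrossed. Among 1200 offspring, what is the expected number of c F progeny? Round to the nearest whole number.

174

A map distance of 29.0 cM corresponds to a recombination frequency of 0.290.
The F1 is C F / c f, so c F is a recombinant gamete class with expected frequency r/2 = 0.290/2 = 0.1450.
Expected number = 0.1450 × 1200 = 174.00 ≈ 174.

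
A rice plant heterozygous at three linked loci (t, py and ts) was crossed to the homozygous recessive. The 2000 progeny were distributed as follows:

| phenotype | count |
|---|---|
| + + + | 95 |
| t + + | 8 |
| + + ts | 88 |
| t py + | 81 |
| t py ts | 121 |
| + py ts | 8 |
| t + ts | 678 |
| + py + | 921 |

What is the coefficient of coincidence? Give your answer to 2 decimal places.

The two most frequent reciprocal classes, + py + and t + ts, are the parental types, so the F1 was + py + / t + ts.
The two rarest classes, + py ts and t + +, are the double crossovers. Comparing them with the parentals, only the ts allele has switched, so ts is the middle locus and the order is t – ts – py.
t–ts: (169 + 16)/2000 = 0.0925; ts–py: (216 + 16)/2000 = 0.1160.
Expected DCO frequency = 0.0925 × 0.1160 ≈ 0.01073; observed = 16/2000 ≈ 0.00800.
Coefficient of coincidence = 0.00800/0.01073 ≈ 0.75.

0.75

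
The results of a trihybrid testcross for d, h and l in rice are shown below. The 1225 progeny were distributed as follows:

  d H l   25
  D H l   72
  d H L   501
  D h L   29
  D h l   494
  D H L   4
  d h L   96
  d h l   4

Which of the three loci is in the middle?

The two most frequent reciprocal classes, D h l and d H L, are the parental types, so the F1 was D h l / d H L.
The two rarest classes, d h l and D H L, are the double crossovers. Comparing them with the parentals, only the d allele has switched, so d is the middle locus and the order is h – d – l.

d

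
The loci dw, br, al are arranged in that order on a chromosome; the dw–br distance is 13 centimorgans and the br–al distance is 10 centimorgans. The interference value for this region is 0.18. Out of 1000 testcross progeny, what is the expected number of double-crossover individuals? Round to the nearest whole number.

11

Map distances give recombination frequencies of 0.130 and 0.100 for the two intervals.
With interference 0.18 (so coincidence = 0.82), expected double-crossover frequency = 0.130 × 0.100 × 0.82 = 0.01066.
Expected number = 0.01066 × 1000 = 10.66 ≈ 11.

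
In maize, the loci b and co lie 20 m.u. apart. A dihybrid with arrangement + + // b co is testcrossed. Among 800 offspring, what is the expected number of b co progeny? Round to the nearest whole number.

320

A map distance of 20 m.u. corresponds to a recombination frequency of 0.200.
The F1 is + + / b co, so b co is a parental gamete class with expected frequency (1 − r)/2 = 0.800/2 = 0.4000.
Expected number = 0.4000 × 800 = 320.00 ≈ 320.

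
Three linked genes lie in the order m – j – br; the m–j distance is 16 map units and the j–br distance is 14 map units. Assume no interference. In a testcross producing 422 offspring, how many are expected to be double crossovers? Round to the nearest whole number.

Map distances give recombination frequencies of 0.160 and 0.140 for the two intervals.
With no interference, expected double-crossover frequency = 0.160 × 0.140 = 0.02240.
Expected number = 0.02240 × 422 = 9.45 ≈ 9.

9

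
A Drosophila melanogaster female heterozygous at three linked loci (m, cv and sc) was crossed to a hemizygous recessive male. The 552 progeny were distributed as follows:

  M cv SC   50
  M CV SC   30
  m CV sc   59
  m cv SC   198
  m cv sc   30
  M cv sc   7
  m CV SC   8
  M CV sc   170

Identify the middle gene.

The two most frequent reciprocal classes, m cv SC and M CV sc, are the parental types, so the F1 was m cv SC / M CV sc.
The two rarest classes, m CV SC and M cv sc, are the double crossovers. Comparing them with the parentals, only the cv allele has switched, so cv is the middle locus and the order is sc – cv – m.

cv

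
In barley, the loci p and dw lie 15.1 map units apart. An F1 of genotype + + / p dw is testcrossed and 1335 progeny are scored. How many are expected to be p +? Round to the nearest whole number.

101

A map distance of 15.1 map units corresponds to a recombination frequency of 0.151.
The F1 is + + / p dw, so p + is a recombinant gamete class with expected frequency r/2 = 0.151/2 = 0.0755.
Expected number = 0.0755 × 1335 = 100.79 ≈ 101.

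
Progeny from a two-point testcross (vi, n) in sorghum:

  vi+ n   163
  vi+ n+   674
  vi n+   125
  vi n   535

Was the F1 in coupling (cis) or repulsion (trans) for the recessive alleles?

The two most frequent classes are vi+ n+ (674) and vi n (535); these are the parental (non-recombinant) types.
So the F1 carried vi+ n+ on one chromosome and vi n on the other — the recessive alleles are on the same chromosome (cis / coupling).

cis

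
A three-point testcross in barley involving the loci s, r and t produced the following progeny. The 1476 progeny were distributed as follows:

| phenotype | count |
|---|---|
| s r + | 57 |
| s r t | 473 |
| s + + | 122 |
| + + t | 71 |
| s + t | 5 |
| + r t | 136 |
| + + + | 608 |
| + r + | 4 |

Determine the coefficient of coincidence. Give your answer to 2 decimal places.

0.36

The two most frequent reciprocal classes, + + + and s r t, are the parental types, so the F1 was + + + / s r t.
The two rarest classes, + r + and s + t, are the double crossovers. Comparing them with the parentals, only the r allele has switched, so r is the middle locus and the order is s – r – t.
s–r: (258 + 9)/1476 = 0.1809; r–t: (128 + 9)/1476 = 0.0928.
Expected DCO frequency = 0.1809 × 0.0928 ≈ 0.01679; observed = 9/1476 ≈ 0.00610.
Coefficient of coincidence = 0.00610/0.01679 ≈ 0.36.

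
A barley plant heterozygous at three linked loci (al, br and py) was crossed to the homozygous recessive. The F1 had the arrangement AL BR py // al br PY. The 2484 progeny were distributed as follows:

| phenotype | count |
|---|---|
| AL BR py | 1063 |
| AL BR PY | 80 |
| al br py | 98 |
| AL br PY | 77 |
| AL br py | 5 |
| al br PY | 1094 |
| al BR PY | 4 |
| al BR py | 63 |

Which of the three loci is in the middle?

The two rarest classes, AL br py and al BR PY, are the double crossovers. Comparing them with the parentals, only the br allele has switched, so br is the middle locus and the order is py – br – al.

br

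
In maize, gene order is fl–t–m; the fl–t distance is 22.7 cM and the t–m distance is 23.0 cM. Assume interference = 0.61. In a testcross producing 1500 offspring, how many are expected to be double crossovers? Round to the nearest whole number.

31

Map distances give recombination frequencies of 0.227 and 0.230 for the two intervals.
With interference 0.61 (so coincidence = 0.39), expected double-crossover frequency = 0.227 × 0.230 × 0.39 = 0.02036.
Expected number = 0.02036 × 1500 = 30.54 ≈ 31.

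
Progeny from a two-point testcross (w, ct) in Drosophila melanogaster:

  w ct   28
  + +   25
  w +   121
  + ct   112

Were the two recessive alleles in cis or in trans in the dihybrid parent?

trans

The two most frequent classes are + ct (112) and w + (121); these are the parental (non-recombinant) types.
So the F1 carried + ct on one chromosome and w + on the other — the recessive alleles are on opposite chromosomes (trans / repulsion).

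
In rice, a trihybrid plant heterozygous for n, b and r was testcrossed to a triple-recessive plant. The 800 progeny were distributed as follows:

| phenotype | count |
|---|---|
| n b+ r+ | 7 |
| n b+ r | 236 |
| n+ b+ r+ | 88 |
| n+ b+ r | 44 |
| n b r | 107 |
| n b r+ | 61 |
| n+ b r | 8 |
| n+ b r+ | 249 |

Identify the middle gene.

The two most frequent reciprocal classes, n+ b r+ and n b+ r, are the parental types, so the F1 was n+ b r+ / n b+ r.
The two rarest classes, n+ b r and n b+ r+, are the double crossovers. Comparing them with the parentals, only the r allele has switched, so r is the middle locus and the order is n – r – b.

r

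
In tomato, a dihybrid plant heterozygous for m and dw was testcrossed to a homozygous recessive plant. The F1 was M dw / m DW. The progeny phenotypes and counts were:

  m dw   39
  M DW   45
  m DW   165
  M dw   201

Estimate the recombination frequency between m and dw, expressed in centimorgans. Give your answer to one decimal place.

18.7 centimorgans

The recombinant classes are M DW and m dw: 45 + 39 = 84.
Recombination frequency = 84/450 = 0.1867 ≈ 18.7%, i.e. 18.7 centimorgans.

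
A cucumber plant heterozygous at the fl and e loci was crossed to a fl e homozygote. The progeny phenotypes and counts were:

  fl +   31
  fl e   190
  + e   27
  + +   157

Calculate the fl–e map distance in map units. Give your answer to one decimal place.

The two most frequent classes, + + (157) and fl e (190), are the parental types, so the F1 was + + / fl e.
The recombinant classes are + e and fl +: 27 + 31 = 58.
Recombination frequency = 58/405 = 0.1432 ≈ 14.3%, i.e. 14.3 map units.

14.3 map units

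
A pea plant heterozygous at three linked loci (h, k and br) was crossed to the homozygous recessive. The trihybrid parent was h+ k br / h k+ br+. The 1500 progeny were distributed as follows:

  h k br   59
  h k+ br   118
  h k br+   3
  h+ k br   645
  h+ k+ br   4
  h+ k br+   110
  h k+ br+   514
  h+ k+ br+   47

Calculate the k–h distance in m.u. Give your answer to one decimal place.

7.5 m.u.

The two rarest classes, h+ k+ br and h k br+, are the double crossovers. Comparing them with the parentals, only the k allele has switched, so k is the middle locus and the order is h – k – br.
Crossovers in the h–k interval produce the single-crossover classes h k br and h+ k+ br+ (59 + 47 = 106) plus the double crossovers (7).
RF(h–k) = (106 + 7) / 1500 = 113/1500 = 0.0753 → 7.5 m.u.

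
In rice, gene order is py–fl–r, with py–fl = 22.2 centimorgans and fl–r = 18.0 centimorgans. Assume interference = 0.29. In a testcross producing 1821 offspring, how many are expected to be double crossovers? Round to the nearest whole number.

Map distances give recombination frequencies of 0.222 and 0.180 for the two intervals.
With interference 0.29 (so coincidence = 0.71), expected double-crossover frequency = 0.222 × 0.180 × 0.71 = 0.02837.
Expected number = 0.02837 × 1821 = 51.66 ≈ 52.

52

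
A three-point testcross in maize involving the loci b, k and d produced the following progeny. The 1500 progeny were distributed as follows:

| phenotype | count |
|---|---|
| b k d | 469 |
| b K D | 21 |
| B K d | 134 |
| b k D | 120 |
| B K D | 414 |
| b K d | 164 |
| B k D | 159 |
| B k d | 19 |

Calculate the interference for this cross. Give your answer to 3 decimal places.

The two most frequent reciprocal classes, B K D and b k d, are the parental types, so the F1 was B K D / b k d.
The two rarest classes, b K D and B k d, are the double crossovers. Comparing them with the parentals, only the b allele has switched, so b is the middle locus and the order is d – b – k.
d–b: (254 + 40)/1500 = 0.1960; b–k: (323 + 40)/1500 = 0.2420.
Expected DCO frequency = 0.1960 × 0.2420 ≈ 0.04743; observed = 40/1500 ≈ 0.02667.
Coefficient of coincidence = 0.02667/0.04743 ≈ 0.562; interference = 1 − 0.562 = 0.438.

0.438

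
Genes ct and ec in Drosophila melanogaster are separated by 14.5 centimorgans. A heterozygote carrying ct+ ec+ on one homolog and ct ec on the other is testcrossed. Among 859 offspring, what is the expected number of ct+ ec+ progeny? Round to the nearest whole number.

367

A map distance of 14.5 centimorgans corresponds to a recombination frequency of 0.145.
The F1 is ct+ ec+ / ct ec, so ct+ ec+ is a parental gamete class with expected frequency (1 − r)/2 = 0.855/2 = 0.4275.
Expected number = 0.4275 × 859 = 367.22 ≈ 367.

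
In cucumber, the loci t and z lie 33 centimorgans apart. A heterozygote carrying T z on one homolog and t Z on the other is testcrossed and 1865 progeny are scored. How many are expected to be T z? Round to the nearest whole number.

625

A map distance of 33 centimorgans corresponds to a recombination frequency of 0.330.
The F1 is T z / t Z, so T z is a parental gamete class with expected frequency (1 − r)/2 = 0.670/2 = 0.3350.
Expected number = 0.3350 × 1865 = 624.77 ≈ 625.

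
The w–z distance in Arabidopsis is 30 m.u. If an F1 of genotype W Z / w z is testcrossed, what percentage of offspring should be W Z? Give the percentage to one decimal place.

A map distance of 30 m.u. corresponds to a recombination frequency of 0.300.
The F1 is W Z / w z, so W Z is a parental gamete class with expected frequency (1 − r)/2 = 0.700/2 = 0.3500.
That is 0.3500 = 35.0% of the progeny.

35.0%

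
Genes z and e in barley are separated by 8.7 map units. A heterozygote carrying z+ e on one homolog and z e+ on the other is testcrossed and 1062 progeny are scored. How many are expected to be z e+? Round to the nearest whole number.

485

A map distance of 8.7 map units corresponds to a recombination frequency of 0.087.
The F1 is z+ e / z e+, so z e+ is a parental gamete class with expected frequency (1 − r)/2 = 0.913/2 = 0.4565.
Expected number = 0.4565 × 1062 = 484.80 ≈ 485.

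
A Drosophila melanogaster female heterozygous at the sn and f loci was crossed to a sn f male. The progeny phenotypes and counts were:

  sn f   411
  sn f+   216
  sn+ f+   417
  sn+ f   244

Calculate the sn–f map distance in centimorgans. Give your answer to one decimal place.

35.7 centimorgans

The two most frequent classes, sn+ f+ (417) and sn f (411), are the parental types, so the F1 was sn+ f+ / sn f.
The recombinant classes are sn+ f and sn f+: 244 + 216 = 460.
Recombination frequency = 460/1288 = 0.3571 ≈ 35.7%, i.e. 35.7 centimorgans.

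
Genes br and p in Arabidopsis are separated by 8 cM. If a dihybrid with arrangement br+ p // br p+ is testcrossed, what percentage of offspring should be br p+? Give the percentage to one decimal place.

46.0%

A map distance of 8 cM corresponds to a recombination frequency of 0.080.
The F1 is br+ p / br p+, so br p+ is a parental gamete class with expected frequency (1 − r)/2 = 0.920/2 = 0.4600.
That is 0.4600 = 46.0% of the progeny.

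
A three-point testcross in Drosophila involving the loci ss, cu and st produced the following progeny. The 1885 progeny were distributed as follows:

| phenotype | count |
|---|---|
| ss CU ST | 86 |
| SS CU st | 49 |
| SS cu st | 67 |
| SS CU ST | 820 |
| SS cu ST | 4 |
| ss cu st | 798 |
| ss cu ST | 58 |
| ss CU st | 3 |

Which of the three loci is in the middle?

cu

The two most frequent reciprocal classes, ss cu st and SS CU ST, are the parental types, so the F1 was ss cu st / SS CU ST.
The two rarest classes, ss CU st and SS cu ST, are the double crossovers. Comparing them with the parentals, only the cu allele has switched, so cu is the middle locus and the order is st – cu – ss.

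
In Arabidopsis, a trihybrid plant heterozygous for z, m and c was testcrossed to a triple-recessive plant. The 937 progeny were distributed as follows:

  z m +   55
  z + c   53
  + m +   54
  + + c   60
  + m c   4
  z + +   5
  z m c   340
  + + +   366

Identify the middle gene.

The two most frequent reciprocal classes, + + + and z m c, are the parental types, so the F1 was + + + / z m c.
The two rarest classes, z + + and + m c, are the double crossovers. Comparing them with the parentals, only the z allele has switched, so z is the middle locus and the order is c – z – m.

z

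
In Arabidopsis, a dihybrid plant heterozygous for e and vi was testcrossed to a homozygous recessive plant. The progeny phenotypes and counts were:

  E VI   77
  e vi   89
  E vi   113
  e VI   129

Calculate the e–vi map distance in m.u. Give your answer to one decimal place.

40.7 m.u.

The two most frequent classes, E vi (113) and e VI (129), are the parental types, so the F1 was E vi / e VI.
The recombinant classes are E VI and e vi: 77 + 89 = 166.
Recombination frequency = 166/408 = 0.4069 ≈ 40.7%, i.e. 40.7 m.u.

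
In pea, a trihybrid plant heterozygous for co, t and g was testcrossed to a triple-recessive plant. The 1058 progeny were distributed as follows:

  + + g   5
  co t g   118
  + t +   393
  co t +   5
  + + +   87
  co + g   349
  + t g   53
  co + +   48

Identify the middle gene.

co

The two most frequent reciprocal classes, + t + and co + g, are the parental types, so the F1 was + t + / co + g.
The two rarest classes, co t + and + + g, are the double crossovers. Comparing them with the parentals, only the co allele has switched, so co is the middle locus and the order is t – co – g.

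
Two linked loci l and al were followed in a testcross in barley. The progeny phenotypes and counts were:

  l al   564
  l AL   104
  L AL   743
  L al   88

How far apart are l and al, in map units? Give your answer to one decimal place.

12.8 map units

The two most frequent classes, L AL (743) and l al (564), are the parental types, so the F1 was L AL / l al.
The recombinant classes are L al and l AL: 88 + 104 = 192.
Recombination frequency = 192/1499 = 0.1281 ≈ 12.8%, i.e. 12.8 map units.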